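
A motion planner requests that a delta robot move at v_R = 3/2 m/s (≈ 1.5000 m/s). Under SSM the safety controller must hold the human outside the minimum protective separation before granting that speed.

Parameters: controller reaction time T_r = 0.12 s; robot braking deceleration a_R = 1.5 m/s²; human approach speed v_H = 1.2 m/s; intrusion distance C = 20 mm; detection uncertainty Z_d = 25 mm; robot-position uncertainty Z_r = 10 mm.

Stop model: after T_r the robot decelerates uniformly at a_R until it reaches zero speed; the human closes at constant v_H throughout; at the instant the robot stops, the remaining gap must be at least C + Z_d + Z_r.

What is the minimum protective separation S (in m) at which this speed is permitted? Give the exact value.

braking lasts T_s = (3/2)/(3/2) = 1.0000 s
robot in T_r: 1.5000·0.1200 = 0.1800 m
braking distance = 1.5000²/(2·1.5000) = 0.7500 m
human over T_r+T_s: 1.2000·(0.1200+1.0000) = 1.3440 m
margins: 0.0200+0.0250+0.0100 = 0.0550 m
S_min ≈ 0.1800+0.7500+1.3440+0.0550  ⇒  S_min = 2329/1000 m

S_min = 2329/1000 m = 2.3290 m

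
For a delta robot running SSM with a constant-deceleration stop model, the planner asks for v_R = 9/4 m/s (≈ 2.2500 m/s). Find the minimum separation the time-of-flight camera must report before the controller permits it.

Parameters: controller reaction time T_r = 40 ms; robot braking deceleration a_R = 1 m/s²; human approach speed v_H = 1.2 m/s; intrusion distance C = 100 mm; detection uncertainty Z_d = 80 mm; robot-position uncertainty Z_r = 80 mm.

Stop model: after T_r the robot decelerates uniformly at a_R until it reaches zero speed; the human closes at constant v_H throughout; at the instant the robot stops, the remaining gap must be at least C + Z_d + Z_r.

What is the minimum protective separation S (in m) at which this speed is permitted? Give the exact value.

S_min = 22517/4000 m = 5.6292 m

braking lasts T_s = (9/4)/1 = 2.2500 s
reaction-phase robot travel = 2.2500·0.0400 = 0.0900 m
robot under decel: 2.2500²/(2·1.0000) = 2.5312 m
human closes 1.2000·2.2900 = 2.7480 m
C+Z_d+Z_r = 0.1000+0.0800+0.0800 = 0.2600 m
S_min ≈ 0.0900+2.5312+2.7480+0.2600  ⇒  S_min = 22517/4000 m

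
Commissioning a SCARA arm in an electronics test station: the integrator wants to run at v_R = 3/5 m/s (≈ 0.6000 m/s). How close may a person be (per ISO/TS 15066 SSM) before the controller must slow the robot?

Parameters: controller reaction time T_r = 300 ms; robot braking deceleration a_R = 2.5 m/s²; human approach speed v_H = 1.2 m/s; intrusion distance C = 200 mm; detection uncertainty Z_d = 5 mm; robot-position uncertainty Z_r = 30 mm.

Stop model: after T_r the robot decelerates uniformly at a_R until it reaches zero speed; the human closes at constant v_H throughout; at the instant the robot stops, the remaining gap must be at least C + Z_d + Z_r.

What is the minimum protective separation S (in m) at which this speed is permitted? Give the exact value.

S_min = 227/200 m = 1.1350 m

braking lasts T_s = (3/5)/(5/2) = 0.2400 s
robot covers v_R·T_r = 0.6000·0.3000 = 0.1800 m before braking
robot under decel: 0.6000²/(2·2.5000) = 0.0720 m
person approaches 1.2000·(0.3000+0.2400) = 0.6480 m
residual clearance needed = 0.2000+0.0050+0.0300 = 0.2350 m
S_min ≈ 0.1800+0.0720+0.6480+0.2350  ⇒  S_min = 227/200 m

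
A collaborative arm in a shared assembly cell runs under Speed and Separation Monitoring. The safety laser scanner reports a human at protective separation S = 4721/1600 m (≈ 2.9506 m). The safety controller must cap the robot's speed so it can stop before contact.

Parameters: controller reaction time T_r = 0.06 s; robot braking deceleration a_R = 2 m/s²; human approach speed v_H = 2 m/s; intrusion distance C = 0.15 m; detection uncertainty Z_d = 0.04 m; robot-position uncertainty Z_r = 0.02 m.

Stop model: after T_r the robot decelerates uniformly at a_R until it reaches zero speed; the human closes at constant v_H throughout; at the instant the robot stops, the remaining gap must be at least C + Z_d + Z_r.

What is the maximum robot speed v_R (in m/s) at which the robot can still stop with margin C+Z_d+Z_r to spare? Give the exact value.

collect terms ⇒ (1/4)·v_R² + (53/50)·v_R + (-4193/1600) = 0
  disc = (53/50)² − 4·(1/4)·(-4193/1600) = 149769/40000 ; √disc = 387/200
  v_R = (−(53/50) + 387/200) / (2·(1/4)) = 7/4 m/s
check:
T_s = v_R/a_R = (7/4)/2 = 0.8750 s
reaction-phase robot travel = 1.7500·0.0600 = 0.1050 m
braking distance = 1.7500²/(2·2.0000) = 0.7656 m
person approaches 2.0000·(0.0600+0.8750) = 1.8700 m
margins: 0.1500+0.0400+0.0200 = 0.2100 m
sum ≈ 0.1050+0.7656+1.8700+0.2100 ≈ 2.9506 m = S ✓

v_R_max = 7/4 m/s = 1.7500 m/s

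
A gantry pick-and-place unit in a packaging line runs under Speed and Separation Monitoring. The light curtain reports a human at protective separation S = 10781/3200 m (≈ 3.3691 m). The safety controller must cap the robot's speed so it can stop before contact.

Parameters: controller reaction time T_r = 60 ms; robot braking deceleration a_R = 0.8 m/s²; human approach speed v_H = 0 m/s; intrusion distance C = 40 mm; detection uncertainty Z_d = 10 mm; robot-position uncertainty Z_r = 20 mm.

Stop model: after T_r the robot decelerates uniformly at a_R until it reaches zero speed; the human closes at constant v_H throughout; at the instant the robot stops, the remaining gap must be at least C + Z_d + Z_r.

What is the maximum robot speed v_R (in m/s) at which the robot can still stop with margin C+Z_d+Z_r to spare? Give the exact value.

quadratic (5/8)·v² + (3/50)·v + (-10557/3200) = 0
  disc = (3/50)² − 4·(5/8)·(-10557/3200) = 1320201/160000 ; √disc = 1149/400
  v_R = (−(3/50) + 1149/400) / (2·(5/8)) = 9/4 m/s
check:
stop time T_s = (9/4)/(4/5) = 2.8125 s
robot in T_r: 2.2500·0.0600 = 0.1350 m
robot under decel: 2.2500²/(2·0.8000) = 3.1641 m
person approaches 0.0000·(0.0600+2.8125) = 0.0000 m
residual clearance needed = 0.0400+0.0100+0.0200 = 0.0700 m
sum ≈ 0.1350+3.1641+0.0000+0.0700 ≈ 3.3691 m = S ✓

v_R_max = 9/4 m/s = 2.2500 m/s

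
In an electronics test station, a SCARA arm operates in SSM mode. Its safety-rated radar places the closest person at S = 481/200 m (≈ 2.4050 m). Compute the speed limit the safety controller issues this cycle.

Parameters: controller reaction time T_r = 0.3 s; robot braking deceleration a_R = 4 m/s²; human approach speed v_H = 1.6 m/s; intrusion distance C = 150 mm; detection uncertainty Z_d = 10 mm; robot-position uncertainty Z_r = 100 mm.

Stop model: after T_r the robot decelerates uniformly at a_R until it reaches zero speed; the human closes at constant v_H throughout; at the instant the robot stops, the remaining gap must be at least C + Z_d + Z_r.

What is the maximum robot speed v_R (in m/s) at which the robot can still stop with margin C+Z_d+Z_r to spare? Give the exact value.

at the boundary: (1/8)·v² + (7/10)·v + (-333/200) = 0
  disc = (7/10)² − 4·(1/8)·(-333/200) = 529/400 ; √disc = 23/20
  v_R = (−(7/10) + 23/20) / (2·(1/8)) = 9/5 m/s
check:
stop time T_s = (9/5)/4 = 0.4500 s
robot in T_r: 1.8000·0.3000 = 0.5400 m
robot under decel: 1.8000²/(2·4.0000) = 0.4050 m
human closes 1.6000·0.7500 = 1.2000 m
C+Z_d+Z_r = 0.1500+0.0100+0.1000 = 0.2600 m
sum ≈ 0.5400+0.4050+1.2000+0.2600 ≈ 2.4050 m = S ✓

v_R_max = 9/5 m/s = 1.8000 m/s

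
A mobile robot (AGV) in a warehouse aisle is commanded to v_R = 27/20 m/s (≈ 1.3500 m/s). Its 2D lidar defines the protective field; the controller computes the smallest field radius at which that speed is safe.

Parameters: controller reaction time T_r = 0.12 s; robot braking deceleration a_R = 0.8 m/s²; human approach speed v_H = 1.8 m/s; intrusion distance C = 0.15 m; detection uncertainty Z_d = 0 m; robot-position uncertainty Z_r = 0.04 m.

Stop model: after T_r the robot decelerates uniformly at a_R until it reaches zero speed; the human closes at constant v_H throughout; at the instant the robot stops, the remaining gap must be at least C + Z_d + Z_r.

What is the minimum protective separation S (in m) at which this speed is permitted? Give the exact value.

S_min = 75913/16000 m = 4.7446 m

T_s = v_R/a_R = (27/20)/(4/5) = 1.6875 s
robot covers v_R·T_r = 1.3500·0.1200 = 0.1620 m before braking
braking distance = 1.3500²/(2·0.8000) = 1.1391 m
human over T_r+T_s: 1.8000·(0.1200+1.6875) = 3.2535 m
residual clearance needed = 0.1500+0.0000+0.0400 = 0.1900 m
S_min ≈ 0.1620+1.1391+3.2535+0.1900  ⇒  S_min = 75913/16000 m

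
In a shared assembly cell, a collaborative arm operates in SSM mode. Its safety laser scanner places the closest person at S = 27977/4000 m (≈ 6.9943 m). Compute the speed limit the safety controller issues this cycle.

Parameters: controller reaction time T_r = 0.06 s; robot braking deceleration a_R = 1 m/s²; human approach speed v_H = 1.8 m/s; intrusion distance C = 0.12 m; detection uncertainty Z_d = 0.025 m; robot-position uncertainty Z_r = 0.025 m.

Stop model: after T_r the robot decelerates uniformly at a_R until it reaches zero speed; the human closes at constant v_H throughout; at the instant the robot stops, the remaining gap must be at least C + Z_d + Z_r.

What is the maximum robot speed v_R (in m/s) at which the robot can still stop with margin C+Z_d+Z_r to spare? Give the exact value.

v_R_max = 9/4 m/s = 2.2500 m/s

at the boundary: (1/2)·v² + (93/50)·v + (-5373/800) = 0
  disc = (93/50)² − 4·(1/2)·(-5373/800) = 168921/10000 ; √disc = 411/100
  v_R = (−(93/50) + 411/100) / (2·(1/2)) = 9/4 m/s
check:
stop time T_s = (9/4)/1 = 2.2500 s
reaction-phase robot travel = 2.2500·0.0600 = 0.1350 m
robot under decel: 2.2500²/(2·1.0000) = 2.5312 m
person approaches 1.8000·(0.0600+2.2500) = 4.1580 m
residual clearance needed = 0.1200+0.0250+0.0250 = 0.1700 m
sum ≈ 0.1350+2.5312+4.1580+0.1700 ≈ 6.9943 m = S ✓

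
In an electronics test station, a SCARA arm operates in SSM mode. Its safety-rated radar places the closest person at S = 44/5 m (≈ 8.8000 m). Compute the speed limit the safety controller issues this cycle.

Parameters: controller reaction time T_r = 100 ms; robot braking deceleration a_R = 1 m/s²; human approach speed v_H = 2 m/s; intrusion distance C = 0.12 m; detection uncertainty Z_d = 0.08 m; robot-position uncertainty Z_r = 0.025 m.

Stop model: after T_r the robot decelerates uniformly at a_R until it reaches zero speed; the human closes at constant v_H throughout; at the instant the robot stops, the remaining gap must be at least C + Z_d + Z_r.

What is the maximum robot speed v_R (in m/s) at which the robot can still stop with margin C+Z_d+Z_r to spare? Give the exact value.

v_R_max = 5/2 m/s = 2.5000 m/s

quadratic (1/2)·v² + (21/10)·v + (-67/8) = 0
  disc = (21/10)² − 4·(1/2)·(-67/8) = 529/25 ; √disc = 23/5
  v_R = (−(21/10) + 23/5) / (2·(1/2)) = 5/2 m/s
check:
stop time T_s = (5/2)/1 = 2.5000 s
robot in T_r: 2.5000·0.1000 = 0.2500 m
braking distance = 2.5000²/(2·1.0000) = 3.1250 m
human closes 2.0000·2.6000 = 5.2000 m
residual clearance needed = 0.1200+0.0800+0.0250 = 0.2250 m
sum ≈ 0.2500+3.1250+5.2000+0.2250 ≈ 8.8000 m = S ✓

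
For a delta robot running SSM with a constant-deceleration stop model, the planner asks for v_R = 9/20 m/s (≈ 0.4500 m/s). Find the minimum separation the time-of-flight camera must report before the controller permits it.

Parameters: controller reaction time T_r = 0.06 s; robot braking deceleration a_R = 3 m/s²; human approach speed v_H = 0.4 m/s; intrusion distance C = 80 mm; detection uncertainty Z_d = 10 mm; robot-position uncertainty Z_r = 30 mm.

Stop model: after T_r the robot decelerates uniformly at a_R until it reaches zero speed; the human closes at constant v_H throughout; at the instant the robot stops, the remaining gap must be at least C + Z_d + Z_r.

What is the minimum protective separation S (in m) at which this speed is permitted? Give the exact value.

stop time T_s = (9/20)/3 = 0.1500 s
robot in T_r: 0.4500·0.0600 = 0.0270 m
braking distance = 0.4500²/(2·3.0000) = 0.0338 m
human over T_r+T_s: 0.4000·(0.0600+0.1500) = 0.0840 m
C+Z_d+Z_r = 0.0800+0.0100+0.0300 = 0.1200 m
S_min ≈ 0.0270+0.0338+0.0840+0.1200  ⇒  S_min = 1059/4000 m

S_min = 1059/4000 m = 0.2647 m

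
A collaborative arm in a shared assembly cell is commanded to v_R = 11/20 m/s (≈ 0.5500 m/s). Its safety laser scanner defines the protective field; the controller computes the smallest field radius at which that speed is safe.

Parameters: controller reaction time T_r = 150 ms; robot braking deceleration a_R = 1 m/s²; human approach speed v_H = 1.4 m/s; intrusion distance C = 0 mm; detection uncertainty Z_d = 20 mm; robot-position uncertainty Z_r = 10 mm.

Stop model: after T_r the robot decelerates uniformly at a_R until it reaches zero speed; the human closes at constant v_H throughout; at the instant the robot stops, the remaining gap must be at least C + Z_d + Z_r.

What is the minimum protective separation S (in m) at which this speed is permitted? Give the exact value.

T_s = v_R/a_R = (11/20)/1 = 0.5500 s
robot in T_r: 0.5500·0.1500 = 0.0825 m
robot covers 0.5500·0.5500 − ½·1.0000·0.5500² = 0.1512 m while stopping
person approaches 1.4000·(0.1500+0.5500) = 0.9800 m
C+Z_d+Z_r = 0.0000+0.0200+0.0100 = 0.0300 m
S_min ≈ 0.0825+0.1512+0.9800+0.0300  ⇒  S_min = 199/160 m

S_min = 199/160 m = 1.2437 m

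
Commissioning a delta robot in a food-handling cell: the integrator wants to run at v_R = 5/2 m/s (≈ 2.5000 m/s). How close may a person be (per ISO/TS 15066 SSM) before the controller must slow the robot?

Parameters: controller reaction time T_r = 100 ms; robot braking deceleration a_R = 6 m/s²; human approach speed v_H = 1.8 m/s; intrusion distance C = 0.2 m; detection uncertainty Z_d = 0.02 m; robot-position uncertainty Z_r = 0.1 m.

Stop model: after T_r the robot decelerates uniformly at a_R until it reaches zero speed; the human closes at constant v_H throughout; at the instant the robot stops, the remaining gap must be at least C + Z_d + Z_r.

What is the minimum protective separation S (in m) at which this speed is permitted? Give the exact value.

stop time T_s = (5/2)/6 = 0.4167 s
reaction-phase robot travel = 2.5000·0.1000 = 0.2500 m
braking distance = 2.5000²/(2·6.0000) = 0.5208 m
human closes 1.8000·0.5167 = 0.9300 m
residual clearance needed = 0.2000+0.0200+0.1000 = 0.3200 m
S_min ≈ 0.2500+0.5208+0.9300+0.3200  ⇒  S_min = 97/48 m

S_min = 97/48 m = 2.0208 m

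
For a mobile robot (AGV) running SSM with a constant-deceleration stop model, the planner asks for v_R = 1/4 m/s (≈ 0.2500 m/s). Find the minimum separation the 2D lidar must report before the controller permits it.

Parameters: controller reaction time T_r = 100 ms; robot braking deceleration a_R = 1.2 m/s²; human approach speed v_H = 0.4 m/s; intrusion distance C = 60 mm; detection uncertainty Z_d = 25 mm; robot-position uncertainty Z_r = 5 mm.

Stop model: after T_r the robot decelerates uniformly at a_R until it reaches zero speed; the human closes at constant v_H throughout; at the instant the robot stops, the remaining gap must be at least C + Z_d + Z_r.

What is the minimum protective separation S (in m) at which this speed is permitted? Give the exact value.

S_min = 423/1600 m = 0.2644 m

braking lasts T_s = (1/4)/(6/5) = 0.2083 s
robot covers v_R·T_r = 0.2500·0.1000 = 0.0250 m before braking
braking distance = 0.2500²/(2·1.2000) = 0.0260 m
human over T_r+T_s: 0.4000·(0.1000+0.2083) = 0.1233 m
residual clearance needed = 0.0600+0.0250+0.0050 = 0.0900 m
S_min ≈ 0.0250+0.0260+0.1233+0.0900  ⇒  S_min = 423/1600 m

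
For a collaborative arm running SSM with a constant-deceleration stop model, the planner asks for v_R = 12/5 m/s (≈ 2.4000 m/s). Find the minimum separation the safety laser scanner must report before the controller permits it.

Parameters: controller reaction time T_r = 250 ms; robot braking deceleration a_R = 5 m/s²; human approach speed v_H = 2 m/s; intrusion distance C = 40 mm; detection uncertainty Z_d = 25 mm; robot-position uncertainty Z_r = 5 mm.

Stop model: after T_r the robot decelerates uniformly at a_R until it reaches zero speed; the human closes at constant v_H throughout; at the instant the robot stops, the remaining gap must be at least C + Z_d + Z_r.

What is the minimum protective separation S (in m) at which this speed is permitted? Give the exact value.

braking lasts T_s = (12/5)/5 = 0.4800 s
reaction-phase robot travel = 2.4000·0.2500 = 0.6000 m
robot covers 2.4000·0.4800 − ½·5.0000·0.4800² = 0.5760 m while stopping
person approaches 2.0000·(0.2500+0.4800) = 1.4600 m
residual clearance needed = 0.0400+0.0250+0.0050 = 0.0700 m
S_min ≈ 0.6000+0.5760+1.4600+0.0700  ⇒  S_min = 1353/500 m

S_min = 1353/500 m = 2.7060 m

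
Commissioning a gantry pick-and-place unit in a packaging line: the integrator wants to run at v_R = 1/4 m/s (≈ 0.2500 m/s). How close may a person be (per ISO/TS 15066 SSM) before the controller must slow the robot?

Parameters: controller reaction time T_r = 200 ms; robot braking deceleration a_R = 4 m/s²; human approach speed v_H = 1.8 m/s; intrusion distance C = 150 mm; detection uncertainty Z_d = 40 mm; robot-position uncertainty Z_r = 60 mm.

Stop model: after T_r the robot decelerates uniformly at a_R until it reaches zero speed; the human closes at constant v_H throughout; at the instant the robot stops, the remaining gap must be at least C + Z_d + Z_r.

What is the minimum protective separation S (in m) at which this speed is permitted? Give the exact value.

braking lasts T_s = (1/4)/4 = 0.0625 s
robot in T_r: 0.2500·0.2000 = 0.0500 m
braking distance = 0.2500²/(2·4.0000) = 0.0078 m
person approaches 1.8000·(0.2000+0.0625) = 0.4725 m
residual clearance needed = 0.1500+0.0400+0.0600 = 0.2500 m
S_min ≈ 0.0500+0.0078+0.4725+0.2500  ⇒  S_min = 2497/3200 m

S_min = 2497/3200 m = 0.7803 m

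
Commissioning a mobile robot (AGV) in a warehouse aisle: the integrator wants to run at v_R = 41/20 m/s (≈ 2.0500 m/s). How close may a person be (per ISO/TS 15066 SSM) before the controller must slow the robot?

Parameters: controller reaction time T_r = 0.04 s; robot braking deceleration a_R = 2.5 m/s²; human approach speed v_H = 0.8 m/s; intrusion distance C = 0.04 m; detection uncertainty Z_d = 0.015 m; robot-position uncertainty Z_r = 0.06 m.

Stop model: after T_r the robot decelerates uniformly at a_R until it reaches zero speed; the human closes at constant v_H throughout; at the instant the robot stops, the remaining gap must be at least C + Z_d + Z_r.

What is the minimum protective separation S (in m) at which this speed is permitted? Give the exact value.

S_min = 3451/2000 m = 1.7255 m

T_s = v_R/a_R = (41/20)/(5/2) = 0.8200 s
robot in T_r: 2.0500·0.0400 = 0.0820 m
braking distance = 2.0500²/(2·2.5000) = 0.8405 m
human over T_r+T_s: 0.8000·(0.0400+0.8200) = 0.6880 m
C+Z_d+Z_r = 0.0400+0.0150+0.0600 = 0.1150 m
S_min ≈ 0.0820+0.8405+0.6880+0.1150  ⇒  S_min = 3451/2000 m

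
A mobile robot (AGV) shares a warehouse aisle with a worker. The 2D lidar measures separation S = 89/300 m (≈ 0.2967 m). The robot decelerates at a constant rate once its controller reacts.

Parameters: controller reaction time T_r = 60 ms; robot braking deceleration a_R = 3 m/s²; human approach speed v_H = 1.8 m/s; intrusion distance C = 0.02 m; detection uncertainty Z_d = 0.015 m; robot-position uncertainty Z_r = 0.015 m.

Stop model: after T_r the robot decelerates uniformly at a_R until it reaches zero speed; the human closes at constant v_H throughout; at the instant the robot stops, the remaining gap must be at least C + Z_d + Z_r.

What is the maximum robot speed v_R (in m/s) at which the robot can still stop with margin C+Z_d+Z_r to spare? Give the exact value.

v_R_max = 1/5 m/s = 0.2000 m/s

at the boundary: (1/6)·v² + (33/50)·v + (-52/375) = 0
  disc = (33/50)² − 4·(1/6)·(-52/375) = 11881/22500 ; √disc = 109/150
  v_R = (−(33/50) + 109/150) / (2·(1/6)) = 1/5 m/s
check:
braking lasts T_s = (1/5)/3 = 0.0667 s
reaction-phase robot travel = 0.2000·0.0600 = 0.0120 m
robot covers 0.2000·0.0667 − ½·3.0000·0.0667² = 0.0067 m while stopping
human closes 1.8000·0.1267 = 0.2280 m
residual clearance needed = 0.0200+0.0150+0.0150 = 0.0500 m
sum ≈ 0.0120+0.0067+0.2280+0.0500 ≈ 0.2967 m = S ✓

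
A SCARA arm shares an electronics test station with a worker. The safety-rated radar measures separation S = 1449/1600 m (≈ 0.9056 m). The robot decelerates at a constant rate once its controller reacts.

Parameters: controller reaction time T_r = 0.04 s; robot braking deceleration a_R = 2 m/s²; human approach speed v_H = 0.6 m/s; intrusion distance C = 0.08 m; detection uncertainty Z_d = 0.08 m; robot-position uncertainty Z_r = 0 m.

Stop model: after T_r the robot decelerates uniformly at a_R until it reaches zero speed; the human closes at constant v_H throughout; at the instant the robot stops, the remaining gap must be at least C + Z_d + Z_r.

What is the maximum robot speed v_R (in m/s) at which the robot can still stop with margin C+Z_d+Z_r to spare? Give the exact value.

collect terms ⇒ (1/4)·v_R² + (17/50)·v_R + (-5773/8000) = 0
  disc = (17/50)² − 4·(1/4)·(-5773/8000) = 33489/40000 ; √disc = 183/200
  v_R = (−(17/50) + 183/200) / (2·(1/4)) = 23/20 m/s
check:
braking lasts T_s = (23/20)/2 = 0.5750 s
robot in T_r: 1.1500·0.0400 = 0.0460 m
braking distance = 1.1500²/(2·2.0000) = 0.3306 m
human closes 0.6000·0.6150 = 0.3690 m
residual clearance needed = 0.0800+0.0800+0.0000 = 0.1600 m
sum ≈ 0.0460+0.3306+0.3690+0.1600 ≈ 0.9056 m = S ✓

v_R_max = 23/20 m/s = 1.1500 m/s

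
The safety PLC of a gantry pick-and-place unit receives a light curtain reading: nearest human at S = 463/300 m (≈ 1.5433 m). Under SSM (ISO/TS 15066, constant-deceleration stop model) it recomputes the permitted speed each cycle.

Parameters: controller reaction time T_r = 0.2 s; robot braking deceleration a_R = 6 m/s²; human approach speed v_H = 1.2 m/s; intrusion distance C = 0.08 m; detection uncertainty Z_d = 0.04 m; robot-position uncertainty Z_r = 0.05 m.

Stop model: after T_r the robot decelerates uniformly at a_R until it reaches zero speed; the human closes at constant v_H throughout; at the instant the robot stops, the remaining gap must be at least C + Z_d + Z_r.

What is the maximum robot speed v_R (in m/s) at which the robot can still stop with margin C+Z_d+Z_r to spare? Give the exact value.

v_R_max = 2 m/s = 2.0000 m/s

collect terms ⇒ (1/12)·v_R² + (2/5)·v_R + (-17/15) = 0
  disc = (2/5)² − 4·(1/12)·(-17/15) = 121/225 ; √disc = 11/15
  v_R = (−(2/5) + 11/15) / (2·(1/12)) = 2 m/s
check:
braking lasts T_s = 2/6 = 0.3333 s
reaction-phase robot travel = 2.0000·0.2000 = 0.4000 m
robot covers 2.0000·0.3333 − ½·6.0000·0.3333² = 0.3333 m while stopping
human closes 1.2000·0.5333 = 0.6400 m
residual clearance needed = 0.0800+0.0400+0.0500 = 0.1700 m
sum ≈ 0.4000+0.3333+0.6400+0.1700 ≈ 1.5433 m = S ✓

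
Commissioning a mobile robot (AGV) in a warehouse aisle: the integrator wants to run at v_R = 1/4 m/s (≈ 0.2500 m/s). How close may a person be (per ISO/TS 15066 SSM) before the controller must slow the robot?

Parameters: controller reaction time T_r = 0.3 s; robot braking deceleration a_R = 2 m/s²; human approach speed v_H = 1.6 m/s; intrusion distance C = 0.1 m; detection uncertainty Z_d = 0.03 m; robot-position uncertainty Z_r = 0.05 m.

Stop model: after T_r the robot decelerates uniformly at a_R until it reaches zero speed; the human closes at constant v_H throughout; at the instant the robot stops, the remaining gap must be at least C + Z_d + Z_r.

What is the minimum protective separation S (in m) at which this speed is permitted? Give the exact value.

T_s = v_R/a_R = (1/4)/2 = 0.1250 s
robot in T_r: 0.2500·0.3000 = 0.0750 m
robot covers 0.2500·0.1250 − ½·2.0000·0.1250² = 0.0156 m while stopping
human closes 1.6000·0.4250 = 0.6800 m
residual clearance needed = 0.1000+0.0300+0.0500 = 0.1800 m
S_min ≈ 0.0750+0.0156+0.6800+0.1800  ⇒  S_min = 1521/1600 m

S_min = 1521/1600 m = 0.9506 m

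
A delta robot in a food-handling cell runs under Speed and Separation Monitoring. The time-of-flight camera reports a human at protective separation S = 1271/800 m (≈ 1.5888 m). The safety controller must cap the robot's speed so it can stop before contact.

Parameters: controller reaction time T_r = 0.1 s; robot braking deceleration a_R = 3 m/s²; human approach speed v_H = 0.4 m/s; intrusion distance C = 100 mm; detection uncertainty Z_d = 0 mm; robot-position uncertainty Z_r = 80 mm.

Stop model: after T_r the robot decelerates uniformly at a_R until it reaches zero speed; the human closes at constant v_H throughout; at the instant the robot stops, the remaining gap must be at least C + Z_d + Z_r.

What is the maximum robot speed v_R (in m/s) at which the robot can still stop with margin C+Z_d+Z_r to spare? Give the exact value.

collect terms ⇒ (1/6)·v_R² + (7/30)·v_R + (-219/160) = 0
  disc = (7/30)² − 4·(1/6)·(-219/160) = 3481/3600 ; √disc = 59/60
  v_R = (−(7/30) + 59/60) / (2·(1/6)) = 9/4 m/s
check:
T_s = v_R/a_R = (9/4)/3 = 0.7500 s
robot in T_r: 2.2500·0.1000 = 0.2250 m
robot under decel: 2.2500²/(2·3.0000) = 0.8438 m
human closes 0.4000·0.8500 = 0.3400 m
C+Z_d+Z_r = 0.1000+0.0000+0.0800 = 0.1800 m
sum ≈ 0.2250+0.8438+0.3400+0.1800 ≈ 1.5888 m = S ✓

v_R_max = 9/4 m/s = 2.2500 m/s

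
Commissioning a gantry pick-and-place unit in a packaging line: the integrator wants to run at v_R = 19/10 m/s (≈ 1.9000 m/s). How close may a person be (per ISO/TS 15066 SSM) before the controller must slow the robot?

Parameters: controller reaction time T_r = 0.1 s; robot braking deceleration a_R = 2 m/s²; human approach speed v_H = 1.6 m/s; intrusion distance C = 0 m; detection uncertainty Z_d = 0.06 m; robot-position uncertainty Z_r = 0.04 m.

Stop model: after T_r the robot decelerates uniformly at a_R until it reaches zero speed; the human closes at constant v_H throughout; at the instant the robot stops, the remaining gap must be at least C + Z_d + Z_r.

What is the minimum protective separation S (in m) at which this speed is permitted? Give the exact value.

S_min = 1149/400 m = 2.8725 m

braking lasts T_s = (19/10)/2 = 0.9500 s
robot covers v_R·T_r = 1.9000·0.1000 = 0.1900 m before braking
braking distance = 1.9000²/(2·2.0000) = 0.9025 m
human closes 1.6000·1.0500 = 1.6800 m
margins: 0.0000+0.0600+0.0400 = 0.1000 m
S_min ≈ 0.1900+0.9025+1.6800+0.1000  ⇒  S_min = 1149/400 m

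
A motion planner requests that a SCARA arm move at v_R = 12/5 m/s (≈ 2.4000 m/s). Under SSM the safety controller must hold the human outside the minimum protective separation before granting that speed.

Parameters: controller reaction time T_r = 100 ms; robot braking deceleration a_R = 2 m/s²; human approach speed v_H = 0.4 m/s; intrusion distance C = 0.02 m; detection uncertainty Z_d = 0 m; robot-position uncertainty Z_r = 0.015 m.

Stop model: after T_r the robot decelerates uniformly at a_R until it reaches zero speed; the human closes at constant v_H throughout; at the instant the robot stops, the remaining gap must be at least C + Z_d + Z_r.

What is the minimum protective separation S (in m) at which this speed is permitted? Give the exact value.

braking lasts T_s = (12/5)/2 = 1.2000 s
reaction-phase robot travel = 2.4000·0.1000 = 0.2400 m
braking distance = 2.4000²/(2·2.0000) = 1.4400 m
person approaches 0.4000·(0.1000+1.2000) = 0.5200 m
residual clearance needed = 0.0200+0.0000+0.0150 = 0.0350 m
S_min ≈ 0.2400+1.4400+0.5200+0.0350  ⇒  S_min = 447/200 m

S_min = 447/200 m = 2.2350 m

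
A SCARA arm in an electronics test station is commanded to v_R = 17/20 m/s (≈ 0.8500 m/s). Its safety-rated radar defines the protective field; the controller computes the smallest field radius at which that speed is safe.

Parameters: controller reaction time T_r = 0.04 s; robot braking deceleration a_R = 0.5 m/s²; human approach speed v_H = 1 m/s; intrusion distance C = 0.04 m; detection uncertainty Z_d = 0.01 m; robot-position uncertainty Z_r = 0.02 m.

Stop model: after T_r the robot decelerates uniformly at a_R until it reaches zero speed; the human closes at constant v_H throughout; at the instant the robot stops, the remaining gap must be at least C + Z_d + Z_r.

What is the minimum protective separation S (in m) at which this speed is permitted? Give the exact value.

S_min = 5133/2000 m = 2.5665 m

stop time T_s = (17/20)/(1/2) = 1.7000 s
robot in T_r: 0.8500·0.0400 = 0.0340 m
braking distance = 0.8500²/(2·0.5000) = 0.7225 m
human over T_r+T_s: 1.0000·(0.0400+1.7000) = 1.7400 m
residual clearance needed = 0.0400+0.0100+0.0200 = 0.0700 m
S_min ≈ 0.0340+0.7225+1.7400+0.0700  ⇒  S_min = 5133/2000 m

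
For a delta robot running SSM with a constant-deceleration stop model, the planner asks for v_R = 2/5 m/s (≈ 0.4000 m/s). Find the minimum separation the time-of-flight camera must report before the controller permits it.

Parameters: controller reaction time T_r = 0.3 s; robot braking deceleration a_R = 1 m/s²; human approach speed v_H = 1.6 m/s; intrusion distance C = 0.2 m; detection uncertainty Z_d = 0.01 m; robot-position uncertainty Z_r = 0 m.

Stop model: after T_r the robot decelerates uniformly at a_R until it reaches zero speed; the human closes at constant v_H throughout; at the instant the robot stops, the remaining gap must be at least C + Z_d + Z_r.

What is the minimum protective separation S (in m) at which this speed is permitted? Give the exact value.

S_min = 153/100 m = 1.5300 m

braking lasts T_s = (2/5)/1 = 0.4000 s
robot in T_r: 0.4000·0.3000 = 0.1200 m
robot covers 0.4000·0.4000 − ½·1.0000·0.4000² = 0.0800 m while stopping
person approaches 1.6000·(0.3000+0.4000) = 1.1200 m
residual clearance needed = 0.2000+0.0100+0.0000 = 0.2100 m
S_min ≈ 0.1200+0.0800+1.1200+0.2100  ⇒  S_min = 153/100 m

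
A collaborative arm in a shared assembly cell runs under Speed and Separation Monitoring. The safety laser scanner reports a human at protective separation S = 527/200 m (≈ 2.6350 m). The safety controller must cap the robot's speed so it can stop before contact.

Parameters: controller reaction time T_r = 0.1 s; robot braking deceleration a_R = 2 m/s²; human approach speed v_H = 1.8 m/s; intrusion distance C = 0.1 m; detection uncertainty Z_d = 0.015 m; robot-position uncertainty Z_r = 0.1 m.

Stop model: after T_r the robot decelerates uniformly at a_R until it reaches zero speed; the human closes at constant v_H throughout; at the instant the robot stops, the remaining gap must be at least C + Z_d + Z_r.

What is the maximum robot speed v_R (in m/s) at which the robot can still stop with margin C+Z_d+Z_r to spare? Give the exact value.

v_R_max = 8/5 m/s = 1.6000 m/s

at the boundary: (1/4)·v² + (1)·v + (-56/25) = 0
  disc = (1)² − 4·(1/4)·(-56/25) = 81/25 ; √disc = 9/5
  v_R = (−(1) + 9/5) / (2·(1/4)) = 8/5 m/s
check:
braking lasts T_s = (8/5)/2 = 0.8000 s
robot covers v_R·T_r = 1.6000·0.1000 = 0.1600 m before braking
braking distance = 1.6000²/(2·2.0000) = 0.6400 m
human over T_r+T_s: 1.8000·(0.1000+0.8000) = 1.6200 m
margins: 0.1000+0.0150+0.1000 = 0.2150 m
sum ≈ 0.1600+0.6400+1.6200+0.2150 ≈ 2.6350 m = S ✓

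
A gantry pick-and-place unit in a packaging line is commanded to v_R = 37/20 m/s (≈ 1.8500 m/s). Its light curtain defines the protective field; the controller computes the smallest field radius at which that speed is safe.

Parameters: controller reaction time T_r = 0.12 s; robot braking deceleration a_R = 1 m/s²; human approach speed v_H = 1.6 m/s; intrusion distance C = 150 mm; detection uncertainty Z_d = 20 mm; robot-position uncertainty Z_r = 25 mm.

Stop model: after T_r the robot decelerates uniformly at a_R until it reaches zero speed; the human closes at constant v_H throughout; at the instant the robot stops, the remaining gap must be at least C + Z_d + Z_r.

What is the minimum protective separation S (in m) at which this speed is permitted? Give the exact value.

braking lasts T_s = (37/20)/1 = 1.8500 s
robot in T_r: 1.8500·0.1200 = 0.2220 m
braking distance = 1.8500²/(2·1.0000) = 1.7112 m
human closes 1.6000·1.9700 = 3.1520 m
margins: 0.1500+0.0200+0.0250 = 0.1950 m
S_min ≈ 0.2220+1.7112+3.1520+0.1950  ⇒  S_min = 21121/4000 m

S_min = 21121/4000 m = 5.2802 m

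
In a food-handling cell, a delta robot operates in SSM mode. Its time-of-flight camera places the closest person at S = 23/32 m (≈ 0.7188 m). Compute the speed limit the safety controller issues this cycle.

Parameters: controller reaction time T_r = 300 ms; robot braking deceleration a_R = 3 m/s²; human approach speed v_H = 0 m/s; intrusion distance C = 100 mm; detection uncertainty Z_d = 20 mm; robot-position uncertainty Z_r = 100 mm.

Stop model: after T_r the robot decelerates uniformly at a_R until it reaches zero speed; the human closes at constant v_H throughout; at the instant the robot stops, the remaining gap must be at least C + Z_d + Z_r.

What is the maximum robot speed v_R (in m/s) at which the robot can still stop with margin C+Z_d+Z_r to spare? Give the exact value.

v_R_max = 21/20 m/s = 1.0500 m/s

collect terms ⇒ (1/6)·v_R² + (3/10)·v_R + (-399/800) = 0
  disc = (3/10)² − 4·(1/6)·(-399/800) = 169/400 ; √disc = 13/20
  v_R = (−(3/10) + 13/20) / (2·(1/6)) = 21/20 m/s
check:
T_s = v_R/a_R = (21/20)/3 = 0.3500 s
robot in T_r: 1.0500·0.3000 = 0.3150 m
robot under decel: 1.0500²/(2·3.0000) = 0.1837 m
human over T_r+T_s: 0.0000·(0.3000+0.3500) = 0.0000 m
residual clearance needed = 0.1000+0.0200+0.1000 = 0.2200 m
sum ≈ 0.3150+0.1837+0.0000+0.2200 ≈ 0.7188 m = S ✓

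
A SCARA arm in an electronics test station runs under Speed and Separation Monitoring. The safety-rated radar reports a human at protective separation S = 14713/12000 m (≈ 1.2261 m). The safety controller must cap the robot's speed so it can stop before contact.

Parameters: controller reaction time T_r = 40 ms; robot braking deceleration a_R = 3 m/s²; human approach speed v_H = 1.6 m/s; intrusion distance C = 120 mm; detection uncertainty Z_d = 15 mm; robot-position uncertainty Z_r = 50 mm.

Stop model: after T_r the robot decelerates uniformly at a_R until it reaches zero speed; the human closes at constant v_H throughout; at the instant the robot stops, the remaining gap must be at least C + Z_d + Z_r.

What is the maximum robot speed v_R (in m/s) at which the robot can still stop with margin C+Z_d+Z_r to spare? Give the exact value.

v_R_max = 5/4 m/s = 1.2500 m/s

collect terms ⇒ (1/6)·v_R² + (43/75)·v_R + (-469/480) = 0
  disc = (43/75)² − 4·(1/6)·(-469/480) = 9801/10000 ; √disc = 99/100
  v_R = (−(43/75) + 99/100) / (2·(1/6)) = 5/4 m/s
check:
braking lasts T_s = (5/4)/3 = 0.4167 s
robot in T_r: 1.2500·0.0400 = 0.0500 m
robot covers 1.2500·0.4167 − ½·3.0000·0.4167² = 0.2604 m while stopping
person approaches 1.6000·(0.0400+0.4167) = 0.7307 m
C+Z_d+Z_r = 0.1200+0.0150+0.0500 = 0.1850 m
sum ≈ 0.0500+0.2604+0.7307+0.1850 ≈ 1.2261 m = S ✓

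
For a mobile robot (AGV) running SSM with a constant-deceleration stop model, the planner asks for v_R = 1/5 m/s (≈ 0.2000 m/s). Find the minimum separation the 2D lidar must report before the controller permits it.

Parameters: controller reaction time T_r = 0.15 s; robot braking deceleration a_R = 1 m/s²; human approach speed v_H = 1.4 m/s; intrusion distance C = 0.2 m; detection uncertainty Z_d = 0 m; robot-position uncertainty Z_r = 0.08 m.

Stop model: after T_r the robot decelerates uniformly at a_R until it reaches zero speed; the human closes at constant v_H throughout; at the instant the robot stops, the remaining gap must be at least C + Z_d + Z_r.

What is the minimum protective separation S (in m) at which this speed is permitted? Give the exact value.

braking lasts T_s = (1/5)/1 = 0.2000 s
robot in T_r: 0.2000·0.1500 = 0.0300 m
braking distance = 0.2000²/(2·1.0000) = 0.0200 m
human over T_r+T_s: 1.4000·(0.1500+0.2000) = 0.4900 m
C+Z_d+Z_r = 0.2000+0.0000+0.0800 = 0.2800 m
S_min ≈ 0.0300+0.0200+0.4900+0.2800  ⇒  S_min = 41/50 m

S_min = 41/50 m = 0.8200 m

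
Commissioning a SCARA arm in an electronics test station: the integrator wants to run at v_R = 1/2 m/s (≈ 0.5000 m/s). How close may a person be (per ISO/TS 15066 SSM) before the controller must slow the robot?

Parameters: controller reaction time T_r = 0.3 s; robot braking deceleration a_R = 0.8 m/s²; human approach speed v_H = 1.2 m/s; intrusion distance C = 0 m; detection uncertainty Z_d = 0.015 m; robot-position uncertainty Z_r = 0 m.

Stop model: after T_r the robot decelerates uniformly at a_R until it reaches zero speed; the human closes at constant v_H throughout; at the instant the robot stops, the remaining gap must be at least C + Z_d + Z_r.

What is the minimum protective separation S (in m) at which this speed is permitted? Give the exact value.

braking lasts T_s = (1/2)/(4/5) = 0.6250 s
robot in T_r: 0.5000·0.3000 = 0.1500 m
braking distance = 0.5000²/(2·0.8000) = 0.1562 m
human closes 1.2000·0.9250 = 1.1100 m
C+Z_d+Z_r = 0.0000+0.0150+0.0000 = 0.0150 m
S_min ≈ 0.1500+0.1562+1.1100+0.0150  ⇒  S_min = 229/160 m

S_min = 229/160 m = 1.4312 m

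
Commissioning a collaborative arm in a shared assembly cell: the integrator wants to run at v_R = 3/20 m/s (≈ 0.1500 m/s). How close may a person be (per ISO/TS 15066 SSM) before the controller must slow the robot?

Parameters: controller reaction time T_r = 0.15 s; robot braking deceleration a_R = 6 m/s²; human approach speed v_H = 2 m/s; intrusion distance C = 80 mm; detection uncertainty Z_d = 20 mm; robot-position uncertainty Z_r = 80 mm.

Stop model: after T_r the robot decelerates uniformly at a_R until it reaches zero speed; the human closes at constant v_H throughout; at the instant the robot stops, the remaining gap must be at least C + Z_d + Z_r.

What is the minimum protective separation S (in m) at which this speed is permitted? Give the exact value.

T_s = v_R/a_R = (3/20)/6 = 0.0250 s
robot covers v_R·T_r = 0.1500·0.1500 = 0.0225 m before braking
robot covers 0.1500·0.0250 − ½·6.0000·0.0250² = 0.0019 m while stopping
human over T_r+T_s: 2.0000·(0.1500+0.0250) = 0.3500 m
C+Z_d+Z_r = 0.0800+0.0200+0.0800 = 0.1800 m
S_min ≈ 0.0225+0.0019+0.3500+0.1800  ⇒  S_min = 887/1600 m

S_min = 887/1600 m = 0.5544 m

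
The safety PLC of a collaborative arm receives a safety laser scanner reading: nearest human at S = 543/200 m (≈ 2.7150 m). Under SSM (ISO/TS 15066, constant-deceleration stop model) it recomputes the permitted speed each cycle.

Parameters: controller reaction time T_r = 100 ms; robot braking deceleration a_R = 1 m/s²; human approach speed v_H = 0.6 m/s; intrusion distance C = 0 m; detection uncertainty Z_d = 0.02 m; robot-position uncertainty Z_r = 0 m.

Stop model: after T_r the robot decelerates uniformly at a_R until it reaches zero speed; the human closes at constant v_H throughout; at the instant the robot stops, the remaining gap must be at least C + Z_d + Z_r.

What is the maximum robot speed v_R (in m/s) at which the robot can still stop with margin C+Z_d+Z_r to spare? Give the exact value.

v_R_max = 17/10 m/s = 1.7000 m/s

collect terms ⇒ (1/2)·v_R² + (7/10)·v_R + (-527/200) = 0
  disc = (7/10)² − 4·(1/2)·(-527/200) = 144/25 ; √disc = 12/5
  v_R = (−(7/10) + 12/5) / (2·(1/2)) = 17/10 m/s
check:
T_s = v_R/a_R = (17/10)/1 = 1.7000 s
robot in T_r: 1.7000·0.1000 = 0.1700 m
braking distance = 1.7000²/(2·1.0000) = 1.4450 m
human closes 0.6000·1.8000 = 1.0800 m
C+Z_d+Z_r = 0.0000+0.0200+0.0000 = 0.0200 m
sum ≈ 0.1700+1.4450+1.0800+0.0200 ≈ 2.7150 m = S ✓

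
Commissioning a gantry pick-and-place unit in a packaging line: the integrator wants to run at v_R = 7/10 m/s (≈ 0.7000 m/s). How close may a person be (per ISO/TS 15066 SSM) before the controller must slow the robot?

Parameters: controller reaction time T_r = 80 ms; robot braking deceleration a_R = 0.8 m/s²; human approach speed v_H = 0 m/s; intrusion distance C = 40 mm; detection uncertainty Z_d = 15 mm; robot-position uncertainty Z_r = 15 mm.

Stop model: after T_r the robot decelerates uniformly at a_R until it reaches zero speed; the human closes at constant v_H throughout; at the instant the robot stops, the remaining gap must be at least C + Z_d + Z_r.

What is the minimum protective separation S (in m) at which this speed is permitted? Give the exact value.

S_min = 1729/4000 m = 0.4323 m

stop time T_s = (7/10)/(4/5) = 0.8750 s
robot in T_r: 0.7000·0.0800 = 0.0560 m
robot under decel: 0.7000²/(2·0.8000) = 0.3063 m
human closes 0.0000·0.9550 = 0.0000 m
C+Z_d+Z_r = 0.0400+0.0150+0.0150 = 0.0700 m
S_min ≈ 0.0560+0.3063+0.0000+0.0700  ⇒  S_min = 1729/4000 m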